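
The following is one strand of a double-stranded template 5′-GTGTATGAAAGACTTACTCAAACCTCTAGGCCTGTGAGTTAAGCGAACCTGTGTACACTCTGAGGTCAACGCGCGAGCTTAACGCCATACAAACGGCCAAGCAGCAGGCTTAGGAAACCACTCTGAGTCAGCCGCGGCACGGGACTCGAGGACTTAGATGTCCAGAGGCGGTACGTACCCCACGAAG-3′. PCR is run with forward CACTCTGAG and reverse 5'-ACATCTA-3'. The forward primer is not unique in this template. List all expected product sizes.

The forward primer CACTCTGAG matches the top strand at positions 56–64, 119–127.
The reverse primer's reverse complement is TAGATGT, matching at positions 155–161.
Each forward site pairs with the reverse site to give a product ending at position 161: sizes 106, 43 bp.

106 bp, 43 bp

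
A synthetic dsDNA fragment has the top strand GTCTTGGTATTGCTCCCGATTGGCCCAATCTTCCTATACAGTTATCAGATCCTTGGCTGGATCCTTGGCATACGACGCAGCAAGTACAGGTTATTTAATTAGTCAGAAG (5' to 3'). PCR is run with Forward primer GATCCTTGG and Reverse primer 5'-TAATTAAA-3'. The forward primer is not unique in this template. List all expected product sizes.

The forward primer GATCCTTGG matches the top strand at positions 48–56, 60–68.
The reverse primer's reverse complement is TTTAATTA, matching at positions 94–101.
Each forward site pairs with the reverse site to give a product ending at position 101: sizes 54, 42 bp.

54 bp, 42 bp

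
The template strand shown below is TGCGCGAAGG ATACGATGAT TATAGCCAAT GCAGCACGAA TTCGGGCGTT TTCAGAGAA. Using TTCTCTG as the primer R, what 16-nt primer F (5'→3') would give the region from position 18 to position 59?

5'-GATTATAGCCAATGCA-3'

The reverse primer's reverse complement CAGAGAA matches the template at positions 53–59; the product starts at position 18.
The forward primer is identical to the top strand over positions 18–33: GATTATAGCCAATGCA.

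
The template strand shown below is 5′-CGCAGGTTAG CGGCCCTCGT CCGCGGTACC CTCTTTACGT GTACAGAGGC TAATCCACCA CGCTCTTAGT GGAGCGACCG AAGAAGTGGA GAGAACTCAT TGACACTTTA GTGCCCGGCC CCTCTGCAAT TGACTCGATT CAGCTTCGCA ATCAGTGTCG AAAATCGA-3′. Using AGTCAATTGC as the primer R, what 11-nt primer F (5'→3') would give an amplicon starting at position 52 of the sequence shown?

5'-AATCCACCACG-3'

The reverse primer's reverse complement GCAATTGACT matches the template at positions 126–135; the product starts at position 52.
The forward primer is identical to the top strand over positions 52–62: AATCCACCACG.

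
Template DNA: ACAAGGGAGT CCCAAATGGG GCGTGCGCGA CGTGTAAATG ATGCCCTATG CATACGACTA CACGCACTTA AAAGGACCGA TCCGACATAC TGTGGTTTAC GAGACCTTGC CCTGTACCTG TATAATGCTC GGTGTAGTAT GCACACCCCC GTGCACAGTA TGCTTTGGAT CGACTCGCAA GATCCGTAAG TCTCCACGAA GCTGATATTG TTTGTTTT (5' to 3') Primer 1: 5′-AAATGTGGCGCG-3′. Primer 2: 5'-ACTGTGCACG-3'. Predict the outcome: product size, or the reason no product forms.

No product — primer 1 has no binding site in the template.

Primer 1 (AAATGTGGCGCG) does not match the top strand, and its reverse complement CGCGCCACATTT does not match either.
With no annealing site for primer 1, no amplification occurs.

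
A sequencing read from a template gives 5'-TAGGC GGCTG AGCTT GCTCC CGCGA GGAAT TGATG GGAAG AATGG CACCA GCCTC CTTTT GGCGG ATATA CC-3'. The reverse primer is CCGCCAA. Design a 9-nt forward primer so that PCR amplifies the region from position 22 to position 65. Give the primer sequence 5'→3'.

5'-GCGAGGAAT-3'

The reverse primer's reverse complement TTGGCGG matches the template at positions 59–65; the product starts at position 22.
The forward primer is identical to the top strand over positions 22–30: GCGAGGAAT.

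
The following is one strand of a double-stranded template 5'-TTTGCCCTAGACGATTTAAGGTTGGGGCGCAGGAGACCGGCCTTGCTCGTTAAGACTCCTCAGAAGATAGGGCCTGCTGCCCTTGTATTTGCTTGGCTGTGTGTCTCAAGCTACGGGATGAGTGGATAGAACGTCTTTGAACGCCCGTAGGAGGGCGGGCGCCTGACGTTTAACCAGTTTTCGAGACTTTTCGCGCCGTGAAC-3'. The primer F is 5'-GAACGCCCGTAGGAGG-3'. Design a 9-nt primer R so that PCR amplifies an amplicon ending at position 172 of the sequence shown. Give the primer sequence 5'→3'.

5'-TAAACGTCA-3'

The forward primer binds at positions 139–154; the product's 3' end on the top strand is position 172.
The reverse primer anneals to the top strand over positions 164–172, i.e. to TGACGTTTA.
Its sequence written 5'→3' is the reverse complement: TAAACGTCA.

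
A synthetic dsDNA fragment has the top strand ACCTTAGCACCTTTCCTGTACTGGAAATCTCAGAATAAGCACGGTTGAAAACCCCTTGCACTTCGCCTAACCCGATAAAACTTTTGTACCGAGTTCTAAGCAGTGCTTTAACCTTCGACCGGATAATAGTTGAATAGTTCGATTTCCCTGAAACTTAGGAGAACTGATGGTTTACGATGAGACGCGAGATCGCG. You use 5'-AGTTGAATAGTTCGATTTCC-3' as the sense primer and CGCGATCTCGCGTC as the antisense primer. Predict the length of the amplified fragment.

Forward primer AGTTGAATAGTTCGATTTCC is found on the top strand at positions 128–147.
The reverse primer's reverse complement is GACGCGAGATCGCG, which matches the template at positions 181–194.
Product length = (reverse-primer end) − (forward-primer start) + 1 = 194 − 128 + 1 = 67 bp.

67 bp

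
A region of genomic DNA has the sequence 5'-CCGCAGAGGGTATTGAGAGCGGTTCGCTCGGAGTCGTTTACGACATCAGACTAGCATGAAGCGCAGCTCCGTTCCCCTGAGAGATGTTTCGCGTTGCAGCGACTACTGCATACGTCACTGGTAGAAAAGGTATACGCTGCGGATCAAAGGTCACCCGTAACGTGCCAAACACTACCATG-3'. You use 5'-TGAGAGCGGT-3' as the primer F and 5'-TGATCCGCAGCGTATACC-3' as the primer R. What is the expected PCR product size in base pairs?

133 bp

The forward primer matches the template at positions 14–23.
Reverse complement of the reverse primer: GGTATACGCTGCGGATCA. This occurs on the top strand at positions 129–146.
Product length = (reverse-primer end) − (forward-primer start) + 1 = 146 − 14 + 1 = 133 bp.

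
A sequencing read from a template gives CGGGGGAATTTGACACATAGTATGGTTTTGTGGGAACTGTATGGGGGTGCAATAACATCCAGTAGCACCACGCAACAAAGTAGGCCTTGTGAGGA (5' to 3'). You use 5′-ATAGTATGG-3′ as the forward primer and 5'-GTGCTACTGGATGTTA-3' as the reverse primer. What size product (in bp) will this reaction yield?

Forward primer ATAGTATGG is found on the top strand at positions 17–25.
Taking the reverse complement of GTGCTACTGGATGTTA gives TAACATCCAGTAGCAC, found at positions 53–68 on the template; the primer anneals here to the top strand with its 3' end pointing upstream.
Amplicon spans positions 17–68: 52 bp.

52 bp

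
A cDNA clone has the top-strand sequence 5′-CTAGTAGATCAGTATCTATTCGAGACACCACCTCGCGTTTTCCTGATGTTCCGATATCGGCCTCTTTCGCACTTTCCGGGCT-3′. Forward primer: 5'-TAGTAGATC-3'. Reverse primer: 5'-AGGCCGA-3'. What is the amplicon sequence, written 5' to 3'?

Scanning the template, TAGTAGATC occurs at positions 2–10; this primer anneals to the bottom strand there with its 3' end pointing downstream.
Reverse complement of the reverse primer: TCGGCCT. This occurs on the top strand at positions 57–63.
The product is the template from position 2 through 63 (62 bp).

5'-TAGTAGATCAGTATCTATTCGAGACACCACCTCGCGTTTTCCTGATGTTCCGATATCGGCCT-3'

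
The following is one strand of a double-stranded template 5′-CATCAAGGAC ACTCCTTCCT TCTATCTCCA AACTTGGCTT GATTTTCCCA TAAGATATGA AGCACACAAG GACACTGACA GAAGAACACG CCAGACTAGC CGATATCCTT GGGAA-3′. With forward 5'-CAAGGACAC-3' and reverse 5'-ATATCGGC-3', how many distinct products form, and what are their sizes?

The forward primer CAAGGACAC matches the top strand at positions 4–12, 67–75.
The reverse primer's reverse complement is GCCGATAT, matching at positions 99–106.
Each forward site pairs with the reverse site to give a product ending at position 106: sizes 103, 40 bp.

Two products: 103 bp, 40 bp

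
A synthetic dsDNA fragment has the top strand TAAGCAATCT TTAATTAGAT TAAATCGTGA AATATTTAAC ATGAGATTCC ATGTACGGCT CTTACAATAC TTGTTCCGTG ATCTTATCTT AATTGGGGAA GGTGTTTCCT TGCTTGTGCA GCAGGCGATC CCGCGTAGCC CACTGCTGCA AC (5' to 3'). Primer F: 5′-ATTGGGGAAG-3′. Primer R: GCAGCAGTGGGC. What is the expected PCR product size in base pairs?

Forward primer ATTGGGGAAG is found on the top strand at positions 92–101.
Reverse complement of the reverse primer: GCCCACTGCTGC. This occurs on the top strand at positions 138–149.
Product length = (reverse-primer end) − (forward-primer start) + 1 = 149 − 92 + 1 = 58 bp.

58 bp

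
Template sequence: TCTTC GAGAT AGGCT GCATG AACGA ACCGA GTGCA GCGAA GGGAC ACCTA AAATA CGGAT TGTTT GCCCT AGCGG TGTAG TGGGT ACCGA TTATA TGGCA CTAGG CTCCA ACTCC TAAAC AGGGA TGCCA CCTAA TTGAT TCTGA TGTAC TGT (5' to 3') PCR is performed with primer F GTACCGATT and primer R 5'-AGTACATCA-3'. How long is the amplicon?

The forward primer matches the template at positions 84–92.
Taking the reverse complement of AGTACATCA gives TGATGTACT, found at positions 143–151 on the template; the primer anneals here to the top strand with its 3' end pointing upstream.
Amplicon spans positions 84–151: 68 bp.

68 bp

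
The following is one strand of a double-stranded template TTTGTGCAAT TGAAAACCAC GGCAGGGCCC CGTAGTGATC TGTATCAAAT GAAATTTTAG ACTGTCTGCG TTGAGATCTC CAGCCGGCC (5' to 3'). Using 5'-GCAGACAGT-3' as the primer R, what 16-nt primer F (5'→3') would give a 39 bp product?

5'-CGTAGTGATCTGTATC-3'

The reverse primer's reverse complement ACTGTCTGC matches the template at positions 61–69, so the product ends at position 69.
A 39 bp product then starts at position 69 − 39 + 1 = 31.
The forward primer is identical to the top strand there: CGTAGTGATCTGTATC.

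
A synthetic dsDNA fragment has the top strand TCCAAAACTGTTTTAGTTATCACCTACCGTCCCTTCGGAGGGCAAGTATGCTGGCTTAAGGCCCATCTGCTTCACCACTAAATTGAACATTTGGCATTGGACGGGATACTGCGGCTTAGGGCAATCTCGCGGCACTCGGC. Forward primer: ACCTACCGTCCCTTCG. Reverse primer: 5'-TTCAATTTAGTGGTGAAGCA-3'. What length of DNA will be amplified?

The forward primer matches the template at positions 22–37.
The reverse primer's reverse complement is TGCTTCACCACTAAATTGAA, which matches the template at positions 68–87.
The product runs from position 22 to position 87, so its length is 87 − 22 + 1 = 66 bp.

66 bp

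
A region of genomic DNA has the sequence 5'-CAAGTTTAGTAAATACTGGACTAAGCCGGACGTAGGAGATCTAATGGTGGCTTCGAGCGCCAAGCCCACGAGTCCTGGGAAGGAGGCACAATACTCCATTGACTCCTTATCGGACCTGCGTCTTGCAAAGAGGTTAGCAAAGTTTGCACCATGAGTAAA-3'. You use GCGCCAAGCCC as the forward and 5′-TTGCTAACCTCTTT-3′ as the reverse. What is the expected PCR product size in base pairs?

Forward primer GCGCCAAGCCC is found on the top strand at positions 57–67.
Reverse complement of the reverse primer: AAAGAGGTTAGCAA. This occurs on the top strand at positions 127–140.
The product runs from position 57 to position 140, so its length is 140 − 57 + 1 = 84 bp.

84 bp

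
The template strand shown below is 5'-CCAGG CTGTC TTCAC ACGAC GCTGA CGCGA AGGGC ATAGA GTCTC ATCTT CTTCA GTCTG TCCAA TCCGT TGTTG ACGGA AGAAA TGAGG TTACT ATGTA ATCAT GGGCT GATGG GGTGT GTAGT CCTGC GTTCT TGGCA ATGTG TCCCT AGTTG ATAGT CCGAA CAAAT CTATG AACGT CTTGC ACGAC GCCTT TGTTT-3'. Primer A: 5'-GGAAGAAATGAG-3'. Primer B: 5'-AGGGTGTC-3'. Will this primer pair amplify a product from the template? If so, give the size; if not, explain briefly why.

No product — primer B has no binding site in the template.

Primer B (AGGGTGTC) does not match the top strand, and its reverse complement GACACCCT does not match either.
With no annealing site for primer B, no amplification occurs.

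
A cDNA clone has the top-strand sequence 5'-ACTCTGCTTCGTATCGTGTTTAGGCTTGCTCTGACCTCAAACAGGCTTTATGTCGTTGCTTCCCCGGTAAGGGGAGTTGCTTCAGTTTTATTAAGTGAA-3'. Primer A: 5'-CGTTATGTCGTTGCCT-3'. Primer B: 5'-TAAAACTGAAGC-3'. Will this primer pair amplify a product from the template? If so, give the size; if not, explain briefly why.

No product — primer A has no binding site in the template.

Primer A (CGTTATGTCGTTGCCT) does not match the top strand, and its reverse complement AGGCAACGACATAACG does not match either.
With no annealing site for primer A, no amplification occurs.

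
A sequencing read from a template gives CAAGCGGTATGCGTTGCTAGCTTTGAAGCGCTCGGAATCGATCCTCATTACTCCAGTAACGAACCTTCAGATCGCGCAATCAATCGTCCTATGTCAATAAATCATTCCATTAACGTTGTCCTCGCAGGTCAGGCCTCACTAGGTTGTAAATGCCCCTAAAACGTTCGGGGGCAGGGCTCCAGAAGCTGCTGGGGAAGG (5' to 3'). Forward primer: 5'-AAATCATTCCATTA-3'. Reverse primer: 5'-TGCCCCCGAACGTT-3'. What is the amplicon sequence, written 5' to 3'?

5'-AAATCATTCCATTAACGTTGTCCTCGCAGGTCAGGCCTCACTAGGTTGTAAATGCCCCTAAAACGTTCGGGGGCA-3'

Forward primer AAATCATTCCATTA is found on the top strand at positions 99–112.
The reverse primer's reverse complement is AACGTTCGGGGGCA, which matches the template at positions 160–173.
The product is the template from position 99 through 173 (75 bp).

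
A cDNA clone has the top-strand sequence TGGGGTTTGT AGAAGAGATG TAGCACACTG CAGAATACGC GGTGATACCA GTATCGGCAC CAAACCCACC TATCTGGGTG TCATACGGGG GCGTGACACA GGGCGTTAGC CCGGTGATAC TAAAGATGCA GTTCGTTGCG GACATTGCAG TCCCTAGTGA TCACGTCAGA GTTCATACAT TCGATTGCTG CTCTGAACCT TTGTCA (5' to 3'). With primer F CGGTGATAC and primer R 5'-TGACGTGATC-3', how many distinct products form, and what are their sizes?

Two products: 129 bp, 57 bp

The forward primer CGGTGATAC matches the top strand at positions 40–48, 112–120.
The reverse primer's reverse complement is GATCACGTCA, matching at positions 159–168.
Each forward site pairs with the reverse site to give a product ending at position 168: sizes 129, 57 bp.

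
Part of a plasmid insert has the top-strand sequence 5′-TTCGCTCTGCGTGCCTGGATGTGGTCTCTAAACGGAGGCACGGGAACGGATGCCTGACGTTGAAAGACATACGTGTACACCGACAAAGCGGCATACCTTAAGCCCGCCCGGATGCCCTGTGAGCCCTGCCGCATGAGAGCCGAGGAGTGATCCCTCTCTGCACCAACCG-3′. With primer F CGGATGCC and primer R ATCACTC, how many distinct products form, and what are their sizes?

The forward primer CGGATGCC matches the top strand at positions 47–54, 109–116.
The reverse primer's reverse complement is GAGTGAT, matching at positions 145–151.
Each forward site pairs with the reverse site to give a product ending at position 151: sizes 105, 43 bp.

Two products: 105 bp, 43 bp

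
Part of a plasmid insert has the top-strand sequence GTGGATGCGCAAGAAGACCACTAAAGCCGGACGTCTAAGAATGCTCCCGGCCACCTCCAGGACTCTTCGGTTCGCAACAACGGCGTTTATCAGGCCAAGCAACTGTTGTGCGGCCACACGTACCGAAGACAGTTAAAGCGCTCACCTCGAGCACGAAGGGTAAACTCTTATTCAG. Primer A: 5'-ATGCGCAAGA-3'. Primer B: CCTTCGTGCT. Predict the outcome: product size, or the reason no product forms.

Primer A (ATGCGCAAGA) matches the top strand at positions 5–14; it acts as a forward primer.
Primer B's reverse complement is AGCACGAAGG, matching the top strand at positions 150–159; it acts as a reverse primer.
The 3' ends face each other across positions 5–159, giving a 155 bp product.

Yes — a 155 bp product.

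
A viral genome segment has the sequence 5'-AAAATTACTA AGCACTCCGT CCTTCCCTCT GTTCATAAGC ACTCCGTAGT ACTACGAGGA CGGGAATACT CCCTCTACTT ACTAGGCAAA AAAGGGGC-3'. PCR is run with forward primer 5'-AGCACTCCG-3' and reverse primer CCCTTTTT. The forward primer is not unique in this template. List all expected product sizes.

The forward primer AGCACTCCG matches the top strand at positions 11–19, 38–46.
The reverse primer's reverse complement is AAAAAGGG, matching at positions 89–96.
Each forward site pairs with the reverse site to give a product ending at position 96: sizes 86, 59 bp.

86 bp, 59 bp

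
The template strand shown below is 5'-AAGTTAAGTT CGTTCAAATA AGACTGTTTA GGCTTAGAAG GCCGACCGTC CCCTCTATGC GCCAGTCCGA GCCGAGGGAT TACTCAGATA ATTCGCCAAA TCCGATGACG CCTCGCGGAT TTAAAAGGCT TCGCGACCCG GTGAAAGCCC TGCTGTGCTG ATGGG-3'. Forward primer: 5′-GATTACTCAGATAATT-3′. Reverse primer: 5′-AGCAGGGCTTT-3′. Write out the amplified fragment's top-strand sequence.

5'-GATTACTCAGATAATTCGCCAAATCCGATGACGCCTCGCGGATTTAAAAGGCTTCGCGACCCGGTGAAAGCCCTGCT-3'

The forward primer matches the template at positions 78–93.
Reverse complement of the reverse primer: AAAGCCCTGCT. This occurs on the top strand at positions 144–154.
The product is the template from position 78 through 154 (77 bp).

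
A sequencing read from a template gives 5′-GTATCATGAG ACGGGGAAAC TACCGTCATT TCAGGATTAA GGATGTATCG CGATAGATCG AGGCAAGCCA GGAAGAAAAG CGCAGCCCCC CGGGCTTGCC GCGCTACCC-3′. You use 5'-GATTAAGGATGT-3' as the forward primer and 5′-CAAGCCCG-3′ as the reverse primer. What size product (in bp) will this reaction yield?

64 bp

The forward primer matches the template at positions 35–46.
The reverse primer's reverse complement is CGGGCTTG, which matches the template at positions 91–98.
The product runs from position 35 to position 98, so its length is 98 − 35 + 1 = 64 bp.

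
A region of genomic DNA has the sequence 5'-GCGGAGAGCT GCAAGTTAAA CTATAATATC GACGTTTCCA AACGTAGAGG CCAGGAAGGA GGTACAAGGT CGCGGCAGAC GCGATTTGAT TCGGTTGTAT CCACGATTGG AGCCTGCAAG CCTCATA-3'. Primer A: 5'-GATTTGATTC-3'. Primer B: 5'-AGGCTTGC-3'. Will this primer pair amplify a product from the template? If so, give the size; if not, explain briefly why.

Primer A (GATTTGATTC) matches the top strand at positions 83–92; it acts as a forward primer.
Primer B's reverse complement is GCAAGCCT, matching the top strand at positions 116–123; it acts as a reverse primer.
The 3' ends face each other across positions 83–123, giving a 41 bp product.

Yes — a 41 bp product.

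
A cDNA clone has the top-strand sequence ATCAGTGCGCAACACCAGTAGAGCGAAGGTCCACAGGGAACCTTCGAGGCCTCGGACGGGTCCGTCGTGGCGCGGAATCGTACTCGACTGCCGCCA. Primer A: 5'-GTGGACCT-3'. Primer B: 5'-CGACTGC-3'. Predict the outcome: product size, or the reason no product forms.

No product — the primers' 3' ends point away from each other.

Primer A (GTGGACCT) has reverse complement AGGTCCAC, which matches the top strand at positions 27–34; primer A anneals to the top strand there with its 3' end pointing upstream toward position 27.
Primer B (CGACTGC) matches the top strand directly at positions 85–91; it anneals to the bottom strand with its 3' end pointing downstream toward position 91.
The 3' ends diverge (primer A extends toward position 1, primer B toward position 96), so the primers never converge on a shared product.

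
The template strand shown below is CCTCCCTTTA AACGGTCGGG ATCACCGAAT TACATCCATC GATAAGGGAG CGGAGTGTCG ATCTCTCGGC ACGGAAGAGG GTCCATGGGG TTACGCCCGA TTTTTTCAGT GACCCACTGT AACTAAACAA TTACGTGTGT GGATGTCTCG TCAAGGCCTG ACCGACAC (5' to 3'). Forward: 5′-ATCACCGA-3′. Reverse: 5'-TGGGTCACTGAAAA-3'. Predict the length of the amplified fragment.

96 bp

Scanning the template, ATCACCGA occurs at positions 21–28; this primer anneals to the bottom strand there with its 3' end pointing downstream.
The reverse primer's reverse complement is TTTTCAGTGACCCA, which matches the template at positions 103–116.
The product runs from position 21 to position 116, so its length is 116 − 21 + 1 = 96 bp.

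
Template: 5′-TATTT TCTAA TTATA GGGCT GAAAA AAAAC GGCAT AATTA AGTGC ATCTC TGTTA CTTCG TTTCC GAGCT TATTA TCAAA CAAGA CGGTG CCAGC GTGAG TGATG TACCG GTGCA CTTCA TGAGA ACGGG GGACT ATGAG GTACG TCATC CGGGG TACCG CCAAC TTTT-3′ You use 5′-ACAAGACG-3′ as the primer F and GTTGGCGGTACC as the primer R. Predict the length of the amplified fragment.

86 bp

Scanning the template, ACAAGACG occurs at positions 80–87; this primer anneals to the bottom strand there with its 3' end pointing downstream.
Taking the reverse complement of GTTGGCGGTACC gives GGTACCGCCAAC, found at positions 154–165 on the template; the primer anneals here to the top strand with its 3' end pointing upstream.
The product runs from position 80 to position 165, so its length is 165 − 80 + 1 = 86 bp.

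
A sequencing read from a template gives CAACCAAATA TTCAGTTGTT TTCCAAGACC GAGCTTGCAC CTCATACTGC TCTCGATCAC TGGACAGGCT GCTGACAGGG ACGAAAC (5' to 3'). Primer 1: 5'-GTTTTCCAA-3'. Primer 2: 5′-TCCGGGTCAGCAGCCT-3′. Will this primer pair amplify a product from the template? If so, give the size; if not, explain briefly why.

Primer 2 (TCCGGGTCAGCAGCCT) does not match the top strand, and its reverse complement AGGCTGCTGACCCGGA does not match either.
With no annealing site for primer 2, no amplification occurs.

No product — primer 2 has no binding site in the template.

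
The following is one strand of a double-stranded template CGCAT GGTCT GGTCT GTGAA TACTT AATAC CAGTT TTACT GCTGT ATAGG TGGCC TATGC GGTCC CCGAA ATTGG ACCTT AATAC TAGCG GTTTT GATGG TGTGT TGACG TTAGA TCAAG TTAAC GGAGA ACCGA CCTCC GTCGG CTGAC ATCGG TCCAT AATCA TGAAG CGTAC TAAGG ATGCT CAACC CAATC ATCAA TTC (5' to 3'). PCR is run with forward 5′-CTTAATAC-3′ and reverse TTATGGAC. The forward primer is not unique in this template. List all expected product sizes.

The forward primer CTTAATAC matches the top strand at positions 23–30, 78–85.
The reverse primer's reverse complement is GTCCATAA, matching at positions 155–162.
Each forward site pairs with the reverse site to give a product ending at position 162: sizes 140, 85 bp.

140 bp, 85 bp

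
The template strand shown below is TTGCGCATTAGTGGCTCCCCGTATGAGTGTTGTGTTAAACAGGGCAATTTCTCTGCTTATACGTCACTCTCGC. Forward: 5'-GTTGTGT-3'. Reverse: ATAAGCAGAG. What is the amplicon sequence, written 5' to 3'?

5'-GTTGTGTTAAACAGGGCAATTTCTCTGCTTAT-3'

Forward primer GTTGTGT is found on the top strand at positions 29–35.
The reverse primer's reverse complement is CTCTGCTTAT, which matches the template at positions 51–60.
The product is the template from position 29 through 60 (32 bp).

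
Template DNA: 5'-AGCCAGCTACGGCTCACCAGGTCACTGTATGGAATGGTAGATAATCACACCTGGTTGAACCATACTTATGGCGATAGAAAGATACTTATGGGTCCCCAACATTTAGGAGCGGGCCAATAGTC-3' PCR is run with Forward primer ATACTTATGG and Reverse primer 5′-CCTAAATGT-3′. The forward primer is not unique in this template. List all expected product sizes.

The forward primer ATACTTATGG matches the top strand at positions 62–71, 82–91.
The reverse primer's reverse complement is ACATTTAGG, matching at positions 99–107.
Each forward site pairs with the reverse site to give a product ending at position 107: sizes 46, 26 bp.

46 bp, 26 bp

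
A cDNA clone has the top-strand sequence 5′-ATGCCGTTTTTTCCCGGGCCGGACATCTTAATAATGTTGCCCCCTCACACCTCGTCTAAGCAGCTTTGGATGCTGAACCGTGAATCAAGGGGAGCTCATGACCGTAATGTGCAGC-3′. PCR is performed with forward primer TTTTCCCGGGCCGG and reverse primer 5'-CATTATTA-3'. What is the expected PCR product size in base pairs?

The forward primer matches the template at positions 9–22.
The reverse primer's reverse complement is TAATAATG, which matches the template at positions 29–36.
Product length = (reverse-primer end) − (forward-primer start) + 1 = 36 − 9 + 1 = 28 bp.

28 bp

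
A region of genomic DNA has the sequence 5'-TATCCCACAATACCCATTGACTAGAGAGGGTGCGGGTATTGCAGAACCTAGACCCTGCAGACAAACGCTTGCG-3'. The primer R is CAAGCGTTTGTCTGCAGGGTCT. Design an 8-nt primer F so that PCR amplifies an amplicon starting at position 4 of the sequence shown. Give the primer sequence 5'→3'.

5'-CCCACAAT-3'

The reverse primer's reverse complement AGACCCTGCAGACAAACGCTTG matches the template at positions 50–71; the product starts at position 4.
The forward primer is identical to the top strand over positions 4–11: CCCACAAT.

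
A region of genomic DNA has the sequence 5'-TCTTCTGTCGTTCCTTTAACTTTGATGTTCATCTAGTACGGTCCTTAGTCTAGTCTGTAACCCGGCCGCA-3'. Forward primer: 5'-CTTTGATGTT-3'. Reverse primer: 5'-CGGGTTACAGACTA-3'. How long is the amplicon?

45 bp

Forward primer CTTTGATGTT is found on the top strand at positions 20–29.
The reverse primer's reverse complement is TAGTCTGTAACCCG, which matches the template at positions 51–64.
The product runs from position 20 to position 64, so its length is 64 − 20 + 1 = 45 bp.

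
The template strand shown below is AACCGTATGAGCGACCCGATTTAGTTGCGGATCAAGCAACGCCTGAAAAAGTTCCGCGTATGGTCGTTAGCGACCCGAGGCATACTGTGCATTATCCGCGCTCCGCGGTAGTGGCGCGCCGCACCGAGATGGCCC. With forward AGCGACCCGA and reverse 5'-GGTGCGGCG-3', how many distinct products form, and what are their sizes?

The forward primer AGCGACCCGA matches the top strand at positions 10–19, 69–78.
The reverse primer's reverse complement is CGCCGCACC, matching at positions 117–125.
Each forward site pairs with the reverse site to give a product ending at position 125: sizes 116, 57 bp.

Two products: 116 bp, 57 bp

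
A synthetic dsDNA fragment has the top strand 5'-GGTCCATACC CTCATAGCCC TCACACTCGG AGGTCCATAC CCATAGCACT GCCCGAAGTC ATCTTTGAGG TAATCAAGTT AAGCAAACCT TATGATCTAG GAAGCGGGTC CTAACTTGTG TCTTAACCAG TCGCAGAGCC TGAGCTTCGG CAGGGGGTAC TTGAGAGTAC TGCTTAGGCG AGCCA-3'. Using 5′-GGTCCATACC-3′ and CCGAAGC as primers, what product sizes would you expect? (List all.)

The forward primer GGTCCATACC matches the top strand at positions 1–10, 32–41.
The reverse primer's reverse complement is GCTTCGG, matching at positions 144–150.
Each forward site pairs with the reverse site to give a product ending at position 150: sizes 150, 119 bp.

150 bp, 119 bp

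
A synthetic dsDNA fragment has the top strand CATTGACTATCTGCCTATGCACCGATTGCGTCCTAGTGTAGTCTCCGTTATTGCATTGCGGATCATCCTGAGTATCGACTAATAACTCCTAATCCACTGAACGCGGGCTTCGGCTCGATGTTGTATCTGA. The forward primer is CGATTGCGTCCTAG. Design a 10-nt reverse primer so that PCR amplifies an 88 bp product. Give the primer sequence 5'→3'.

The forward primer binds at positions 23–36, so an 88 bp product ends at position 23 + 88 − 1 = 110.
The reverse primer anneals to the top strand over positions 101–110, i.e. to ACGCGGGCTT.
Its sequence written 5'→3' is the reverse complement: AAGCCCGCGT.

5'-AAGCCCGCGT-3'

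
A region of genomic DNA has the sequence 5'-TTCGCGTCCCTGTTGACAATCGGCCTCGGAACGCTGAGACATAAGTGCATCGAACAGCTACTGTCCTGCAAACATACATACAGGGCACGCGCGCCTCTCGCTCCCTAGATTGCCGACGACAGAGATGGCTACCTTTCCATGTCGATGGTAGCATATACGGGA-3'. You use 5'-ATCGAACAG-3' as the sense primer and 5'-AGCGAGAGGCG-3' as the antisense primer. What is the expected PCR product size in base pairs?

Scanning the template, ATCGAACAG occurs at positions 49–57; this primer anneals to the bottom strand there with its 3' end pointing downstream.
Reverse complement of the reverse primer: CGCCTCTCGCT. This occurs on the top strand at positions 92–102.
Amplicon spans positions 49–102: 54 bp.

54 bp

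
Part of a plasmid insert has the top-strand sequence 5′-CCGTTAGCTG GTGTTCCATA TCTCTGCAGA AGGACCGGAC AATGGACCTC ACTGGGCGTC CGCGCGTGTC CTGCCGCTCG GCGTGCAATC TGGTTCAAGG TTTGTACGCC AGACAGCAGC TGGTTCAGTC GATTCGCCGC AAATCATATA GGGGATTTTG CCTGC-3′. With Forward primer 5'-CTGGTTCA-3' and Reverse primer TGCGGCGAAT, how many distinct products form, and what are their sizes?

Two products: 52 bp, 22 bp

The forward primer CTGGTTCA matches the top strand at positions 90–97, 120–127.
The reverse primer's reverse complement is ATTCGCCGCA, matching at positions 132–141.
Each forward site pairs with the reverse site to give a product ending at position 141: sizes 52, 22 bp.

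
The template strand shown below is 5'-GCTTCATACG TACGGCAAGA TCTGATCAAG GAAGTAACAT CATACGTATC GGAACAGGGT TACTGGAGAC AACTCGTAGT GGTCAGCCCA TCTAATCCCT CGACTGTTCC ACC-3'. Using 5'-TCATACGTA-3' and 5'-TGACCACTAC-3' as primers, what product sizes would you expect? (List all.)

82 bp, 46 bp

The forward primer TCATACGTA matches the top strand at positions 4–12, 40–48.
The reverse primer's reverse complement is GTAGTGGTCA, matching at positions 76–85.
Each forward site pairs with the reverse site to give a product ending at position 85: sizes 82, 46 bp.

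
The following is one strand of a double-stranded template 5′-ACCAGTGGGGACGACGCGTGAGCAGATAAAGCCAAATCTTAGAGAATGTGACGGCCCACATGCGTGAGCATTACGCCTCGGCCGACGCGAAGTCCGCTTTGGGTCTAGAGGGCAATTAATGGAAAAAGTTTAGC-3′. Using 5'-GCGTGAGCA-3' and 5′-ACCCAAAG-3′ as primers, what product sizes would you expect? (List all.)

89 bp, 43 bp

The forward primer GCGTGAGCA matches the top strand at positions 16–24, 62–70.
The reverse primer's reverse complement is CTTTGGGT, matching at positions 97–104.
Each forward site pairs with the reverse site to give a product ending at position 104: sizes 89, 43 bp.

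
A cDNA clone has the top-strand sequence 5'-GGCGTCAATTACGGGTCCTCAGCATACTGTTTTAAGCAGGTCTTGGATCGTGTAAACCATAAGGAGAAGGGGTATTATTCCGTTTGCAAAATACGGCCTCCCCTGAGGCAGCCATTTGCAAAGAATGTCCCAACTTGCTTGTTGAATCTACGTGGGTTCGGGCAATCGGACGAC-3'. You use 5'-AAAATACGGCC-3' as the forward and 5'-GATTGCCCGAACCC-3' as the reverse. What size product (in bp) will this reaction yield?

Scanning the template, AAAATACGGCC occurs at positions 88–98; this primer anneals to the bottom strand there with its 3' end pointing downstream.
The reverse primer's reverse complement is GGGTTCGGGCAATC, which matches the template at positions 154–167.
Product length = (reverse-primer end) − (forward-primer start) + 1 = 167 − 88 + 1 = 80 bp.

80 bp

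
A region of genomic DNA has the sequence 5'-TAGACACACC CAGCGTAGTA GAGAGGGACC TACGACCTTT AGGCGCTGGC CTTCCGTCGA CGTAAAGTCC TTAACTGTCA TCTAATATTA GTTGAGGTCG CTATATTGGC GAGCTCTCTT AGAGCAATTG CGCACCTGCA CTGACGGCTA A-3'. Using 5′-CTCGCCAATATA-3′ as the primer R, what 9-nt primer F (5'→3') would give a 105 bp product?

5'-CCCAGCGTA-3'

The reverse primer's reverse complement TATATTGGCGAG matches the template at positions 102–113, so the product ends at position 113.
A 105 bp product then starts at position 113 − 105 + 1 = 9.
The forward primer is identical to the top strand there: CCCAGCGTA.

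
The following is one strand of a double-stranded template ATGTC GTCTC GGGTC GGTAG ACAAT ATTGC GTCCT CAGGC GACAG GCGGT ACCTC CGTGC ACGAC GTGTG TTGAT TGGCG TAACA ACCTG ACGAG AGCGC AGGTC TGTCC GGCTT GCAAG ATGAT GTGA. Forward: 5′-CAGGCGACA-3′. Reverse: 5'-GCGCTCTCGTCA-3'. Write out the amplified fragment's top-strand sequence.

Forward primer CAGGCGACA is found on the top strand at positions 36–44.
Reverse complement of the reverse primer: TGACGAGAGCGC. This occurs on the top strand at positions 89–100.
The product is the template from position 36 through 100 (65 bp).

5'-CAGGCGACAGGCGGTACCTCCGTGCACGACGTGTGTTGATTGGCGTAACAACCTGACGAGAGCGC-3'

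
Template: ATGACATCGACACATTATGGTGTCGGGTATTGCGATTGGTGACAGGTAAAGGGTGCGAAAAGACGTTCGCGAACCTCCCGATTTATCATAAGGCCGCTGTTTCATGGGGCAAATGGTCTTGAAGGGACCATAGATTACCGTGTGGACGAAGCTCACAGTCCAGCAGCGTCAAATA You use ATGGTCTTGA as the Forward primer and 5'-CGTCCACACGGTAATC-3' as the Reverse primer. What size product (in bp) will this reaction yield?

Forward primer ATGGTCTTGA is found on the top strand at positions 113–122.
Taking the reverse complement of CGTCCACACGGTAATC gives GATTACCGTGTGGACG, found at positions 133–148 on the template; the primer anneals here to the top strand with its 3' end pointing upstream.
Product length = (reverse-primer end) − (forward-primer start) + 1 = 148 − 113 + 1 = 36 bp.

36 bp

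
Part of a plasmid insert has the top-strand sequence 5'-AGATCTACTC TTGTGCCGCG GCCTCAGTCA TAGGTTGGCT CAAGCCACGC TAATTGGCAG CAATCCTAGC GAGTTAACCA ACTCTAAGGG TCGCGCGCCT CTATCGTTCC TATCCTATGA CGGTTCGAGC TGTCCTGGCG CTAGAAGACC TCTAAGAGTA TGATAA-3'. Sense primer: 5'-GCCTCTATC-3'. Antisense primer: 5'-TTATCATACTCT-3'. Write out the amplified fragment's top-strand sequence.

The forward primer matches the template at positions 97–105.
Reverse complement of the reverse primer: AGAGTATGATAA. This occurs on the top strand at positions 155–166.
The product is the template from position 97 through 166 (70 bp).

5'-GCCTCTATCGTTCCTATCCTATGACGGTTCGAGCTGTCCTGGCGCTAGAAGACCTCTAAGAGTATGATAA-3'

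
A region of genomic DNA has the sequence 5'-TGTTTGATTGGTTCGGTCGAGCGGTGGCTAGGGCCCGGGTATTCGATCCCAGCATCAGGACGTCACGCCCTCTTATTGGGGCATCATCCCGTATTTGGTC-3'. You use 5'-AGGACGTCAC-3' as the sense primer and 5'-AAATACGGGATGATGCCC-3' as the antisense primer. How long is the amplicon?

Forward primer AGGACGTCAC is found on the top strand at positions 57–66.
Taking the reverse complement of AAATACGGGATGATGCCC gives GGGCATCATCCCGTATTT, found at positions 79–96 on the template; the primer anneals here to the top strand with its 3' end pointing upstream.
The product runs from position 57 to position 96, so its length is 96 − 57 + 1 = 40 bp.

40 bp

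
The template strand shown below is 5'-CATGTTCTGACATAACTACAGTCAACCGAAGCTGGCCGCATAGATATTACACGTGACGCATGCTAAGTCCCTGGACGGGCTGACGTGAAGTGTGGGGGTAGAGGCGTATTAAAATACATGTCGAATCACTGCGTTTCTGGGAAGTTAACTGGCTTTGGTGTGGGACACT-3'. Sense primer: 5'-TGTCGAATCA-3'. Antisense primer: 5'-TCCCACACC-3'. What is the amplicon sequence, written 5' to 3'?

5'-TGTCGAATCACTGCGTTTCTGGGAAGTTAACTGGCTTTGGTGTGGGA-3'

The forward primer matches the template at positions 119–128.
Taking the reverse complement of TCCCACACC gives GGTGTGGGA, found at positions 157–165 on the template; the primer anneals here to the top strand with its 3' end pointing upstream.
The product is the template from position 119 through 165 (47 bp).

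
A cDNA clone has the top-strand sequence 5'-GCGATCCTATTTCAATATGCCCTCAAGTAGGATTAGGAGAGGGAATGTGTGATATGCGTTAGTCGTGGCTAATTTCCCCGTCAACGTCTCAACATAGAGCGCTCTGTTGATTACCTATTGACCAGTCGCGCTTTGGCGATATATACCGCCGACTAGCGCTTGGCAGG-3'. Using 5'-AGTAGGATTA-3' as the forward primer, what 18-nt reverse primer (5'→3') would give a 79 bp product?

The forward primer binds at positions 26–35, so a 79 bp product ends at position 26 + 79 − 1 = 104.
The reverse primer anneals to the top strand over positions 87–104, i.e. to TCTCAACATAGAGCGCTC.
Its sequence written 5'→3' is the reverse complement: GAGCGCTCTATGTTGAGA.

5'-GAGCGCTCTATGTTGAGA-3'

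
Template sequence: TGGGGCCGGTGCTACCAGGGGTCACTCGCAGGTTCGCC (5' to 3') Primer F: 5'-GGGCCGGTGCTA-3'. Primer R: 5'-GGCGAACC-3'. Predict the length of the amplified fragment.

Forward primer GGGCCGGTGCTA is found on the top strand at positions 3–14.
Reverse complement of the reverse primer: GGTTCGCC. This occurs on the top strand at positions 31–38.
Product length = (reverse-primer end) − (forward-primer start) + 1 = 38 − 3 + 1 = 36 bp.

36 bp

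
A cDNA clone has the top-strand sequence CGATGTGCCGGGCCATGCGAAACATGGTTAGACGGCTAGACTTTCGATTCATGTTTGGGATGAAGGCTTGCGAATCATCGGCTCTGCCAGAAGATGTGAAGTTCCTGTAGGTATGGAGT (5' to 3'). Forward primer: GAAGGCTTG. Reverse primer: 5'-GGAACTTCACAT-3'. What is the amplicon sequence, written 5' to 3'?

Forward primer GAAGGCTTG is found on the top strand at positions 62–70.
Reverse complement of the reverse primer: ATGTGAAGTTCC. This occurs on the top strand at positions 94–105.
The product is the template from position 62 through 105 (44 bp).

5'-GAAGGCTTGCGAATCATCGGCTCTGCCAGAAGATGTGAAGTTCC-3'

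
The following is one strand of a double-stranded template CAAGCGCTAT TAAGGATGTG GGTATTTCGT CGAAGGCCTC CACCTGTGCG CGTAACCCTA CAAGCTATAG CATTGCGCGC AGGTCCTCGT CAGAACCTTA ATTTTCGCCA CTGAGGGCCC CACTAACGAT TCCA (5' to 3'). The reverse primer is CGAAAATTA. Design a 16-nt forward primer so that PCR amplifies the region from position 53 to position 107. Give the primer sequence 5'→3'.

5'-TAACCCTACAAGCTAT-3'

The reverse primer's reverse complement TAATTTTCG matches the template at positions 99–107; the product starts at position 53.
The forward primer is identical to the top strand over positions 53–68: TAACCCTACAAGCTAT.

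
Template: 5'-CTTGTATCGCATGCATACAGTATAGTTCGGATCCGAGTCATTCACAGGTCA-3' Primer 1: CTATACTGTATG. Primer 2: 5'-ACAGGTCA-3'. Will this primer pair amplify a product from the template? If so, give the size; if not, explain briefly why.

No product — the primers' 3' ends point away from each other.

Primer 1 (CTATACTGTATG) has reverse complement CATACAGTATAG, which matches the top strand at positions 14–25; primer 1 anneals to the top strand there with its 3' end pointing upstream toward position 14.
Primer 2 (ACAGGTCA) matches the top strand directly at positions 44–51; it anneals to the bottom strand with its 3' end pointing downstream toward position 51.
The 3' ends diverge (primer 1 extends toward position 1, primer 2 toward position 51), so the primers never converge on a shared product.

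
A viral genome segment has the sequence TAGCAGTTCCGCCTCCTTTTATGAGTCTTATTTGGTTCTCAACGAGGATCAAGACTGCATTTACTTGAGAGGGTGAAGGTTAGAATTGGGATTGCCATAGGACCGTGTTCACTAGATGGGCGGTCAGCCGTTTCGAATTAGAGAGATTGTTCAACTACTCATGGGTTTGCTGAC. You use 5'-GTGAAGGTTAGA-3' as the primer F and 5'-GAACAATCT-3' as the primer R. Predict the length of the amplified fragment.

Scanning the template, GTGAAGGTTAGA occurs at positions 73–84; this primer anneals to the bottom strand there with its 3' end pointing downstream.
Reverse complement of the reverse primer: AGATTGTTC. This occurs on the top strand at positions 144–152.
Product length = (reverse-primer end) − (forward-primer start) + 1 = 152 − 73 + 1 = 80 bp.

80 bp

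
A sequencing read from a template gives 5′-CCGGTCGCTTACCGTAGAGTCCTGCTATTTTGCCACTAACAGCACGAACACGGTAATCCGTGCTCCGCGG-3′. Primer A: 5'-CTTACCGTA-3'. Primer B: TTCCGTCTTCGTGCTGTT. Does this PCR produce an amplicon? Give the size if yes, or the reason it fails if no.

No product — primer B has no binding site in the template.

Primer B (TTCCGTCTTCGTGCTGTT) does not match the top strand, and its reverse complement AACAGCACGAAGACGGAA does not match either.
With no annealing site for primer B, no amplification occurs.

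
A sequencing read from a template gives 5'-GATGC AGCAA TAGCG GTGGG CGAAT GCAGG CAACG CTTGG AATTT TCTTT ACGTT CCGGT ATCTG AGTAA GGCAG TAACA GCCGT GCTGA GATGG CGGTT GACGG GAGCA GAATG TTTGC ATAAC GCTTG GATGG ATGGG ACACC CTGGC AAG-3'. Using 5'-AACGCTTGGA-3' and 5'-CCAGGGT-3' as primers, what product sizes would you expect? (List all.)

118 bp, 27 bp

The forward primer AACGCTTGGA matches the top strand at positions 32–41, 123–132.
The reverse primer's reverse complement is ACCCTGG, matching at positions 143–149.
Each forward site pairs with the reverse site to give a product ending at position 149: sizes 118, 27 bp.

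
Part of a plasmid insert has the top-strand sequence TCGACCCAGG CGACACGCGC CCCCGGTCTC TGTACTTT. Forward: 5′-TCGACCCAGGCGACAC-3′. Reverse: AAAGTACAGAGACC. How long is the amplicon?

38 bp

The forward primer matches the template at positions 1–16.
Reverse complement of the reverse primer: GGTCTCTGTACTTT. This occurs on the top strand at positions 25–38.
Amplicon spans positions 1–38: 38 bp.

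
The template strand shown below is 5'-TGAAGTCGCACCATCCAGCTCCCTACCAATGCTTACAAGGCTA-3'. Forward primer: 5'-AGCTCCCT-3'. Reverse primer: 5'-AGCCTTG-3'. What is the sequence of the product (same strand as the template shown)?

5'-AGCTCCCTACCAATGCTTACAAGGCT-3'

Scanning the template, AGCTCCCT occurs at positions 17–24; this primer anneals to the bottom strand there with its 3' end pointing downstream.
The reverse primer's reverse complement is CAAGGCT, which matches the template at positions 36–42.
The product is the template from position 17 through 42 (26 bp).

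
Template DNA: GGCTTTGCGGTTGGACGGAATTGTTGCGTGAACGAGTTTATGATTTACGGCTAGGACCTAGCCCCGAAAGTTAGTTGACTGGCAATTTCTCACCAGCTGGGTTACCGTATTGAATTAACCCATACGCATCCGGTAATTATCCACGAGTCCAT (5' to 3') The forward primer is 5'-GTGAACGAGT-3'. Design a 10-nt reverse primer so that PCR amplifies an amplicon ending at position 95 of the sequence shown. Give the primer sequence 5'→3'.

The forward primer binds at positions 28–37; the product's 3' end on the top strand is position 95.
The reverse primer anneals to the top strand over positions 86–95, i.e. to TTTCTCACCA.
Its sequence written 5'→3' is the reverse complement: TGGTGAGAAA.

5'-TGGTGAGAAA-3'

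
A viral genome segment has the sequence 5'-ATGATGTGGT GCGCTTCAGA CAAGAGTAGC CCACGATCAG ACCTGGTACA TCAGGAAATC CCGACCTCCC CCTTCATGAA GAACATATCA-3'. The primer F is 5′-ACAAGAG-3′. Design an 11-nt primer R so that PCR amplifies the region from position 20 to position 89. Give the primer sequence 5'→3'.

The product's 3' end on the top strand is position 89.
The reverse primer anneals to the top strand over positions 79–89, i.e. to AAGAACATATC.
Its sequence written 5'→3' is the reverse complement: GATATGTTCTT.

5'-GATATGTTCTT-3'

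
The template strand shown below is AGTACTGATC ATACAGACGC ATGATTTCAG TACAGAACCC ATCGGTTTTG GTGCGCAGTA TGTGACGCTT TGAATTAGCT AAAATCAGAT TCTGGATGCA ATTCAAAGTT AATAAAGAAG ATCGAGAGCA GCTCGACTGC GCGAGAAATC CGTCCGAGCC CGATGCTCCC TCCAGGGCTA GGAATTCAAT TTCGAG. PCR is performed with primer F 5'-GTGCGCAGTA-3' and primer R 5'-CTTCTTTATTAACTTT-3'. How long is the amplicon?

70 bp

Scanning the template, GTGCGCAGTA occurs at positions 51–60; this primer anneals to the bottom strand there with its 3' end pointing downstream.
Reverse complement of the reverse primer: AAAGTTAATAAAGAAG. This occurs on the top strand at positions 105–120.
The product runs from position 51 to position 120, so its length is 120 − 51 + 1 = 70 bp.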